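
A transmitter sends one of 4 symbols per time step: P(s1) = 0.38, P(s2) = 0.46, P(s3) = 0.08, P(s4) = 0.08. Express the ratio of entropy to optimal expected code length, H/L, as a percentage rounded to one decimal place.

Entropy H = −Σ p log₂ p ≈ 1.6288 bits.
Huffman merges: 2/25+2/25→4/25; 4/25+19/50→27/50; 23/50+27/50→1. L = 17/10 ≈ 1.7000.
Efficiency = H/L = 1.6288/1.7000 = 95.8%.

95.8%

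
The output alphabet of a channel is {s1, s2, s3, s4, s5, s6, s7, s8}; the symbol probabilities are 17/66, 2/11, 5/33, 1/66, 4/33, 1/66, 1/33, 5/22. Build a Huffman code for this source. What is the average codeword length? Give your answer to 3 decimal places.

2.606 bits/symbol

Repeatedly combine the two least-probable nodes; the expected code length is the sum of the merged weights.
merge 1/66 + 1/66 → 1/33
merge 1/33 + 1/33 → 2/33
merge 2/33 + 4/33 → 2/11
merge 5/33 + 2/11 → 1/3
merge 2/11 + 5/22 → 9/22
merge 17/66 + 1/3 → 13/22
merge 9/22 + 13/22 → 1
L = 1/33 + 2/33 + 2/11 + 1/3 + 9/22 + 13/22 + 1 = 86/33 ≈ 2.606 bits/symbol.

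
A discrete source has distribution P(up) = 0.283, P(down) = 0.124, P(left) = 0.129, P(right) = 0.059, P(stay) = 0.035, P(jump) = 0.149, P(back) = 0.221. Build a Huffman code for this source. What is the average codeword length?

Repeatedly combine the two least-probable nodes; the expected code length is the sum of the merged weights.
merge 7/200 + 59/1000 → 47/500
merge 47/500 + 31/250 → 109/500
merge 129/1000 + 149/1000 → 139/500
merge 109/500 + 221/1000 → 439/1000
merge 139/500 + 283/1000 → 561/1000
merge 439/1000 + 561/1000 → 1
L = 47/500 + 109/500 + 139/500 + 439/1000 + 561/1000 + 1 = 259/100 = 2.59 bits/symbol.

2.59 bits/symbol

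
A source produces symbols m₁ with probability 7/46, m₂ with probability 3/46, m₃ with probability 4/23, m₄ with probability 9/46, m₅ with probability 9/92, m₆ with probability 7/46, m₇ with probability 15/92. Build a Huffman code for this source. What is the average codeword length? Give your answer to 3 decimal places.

Repeatedly combine the two least-probable nodes; the expected code length is the sum of the merged weights.
merge 3/46 + 9/92 → 15/92
merge 7/46 + 7/46 → 7/23
merge 15/92 + 15/92 → 15/46
merge 4/23 + 9/46 → 17/46
merge 7/23 + 15/46 → 29/46
merge 17/46 + 29/46 → 1
L = 15/92 + 7/23 + 15/46 + 17/46 + 29/46 + 1 = 257/92 ≈ 2.793 bits/symbol.

2.793 bits/symbol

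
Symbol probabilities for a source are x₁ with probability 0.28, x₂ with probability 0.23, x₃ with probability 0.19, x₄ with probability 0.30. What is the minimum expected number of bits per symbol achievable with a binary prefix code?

Repeatedly combine the two least-probable nodes; the expected code length is the sum of the merged weights.
merge 19/100 + 23/100 → 21/50
merge 7/25 + 3/10 → 29/50
merge 21/50 + 29/50 → 1
L = 21/50 + 29/50 + 1 = 2 bits/symbol.

2 bits/symbol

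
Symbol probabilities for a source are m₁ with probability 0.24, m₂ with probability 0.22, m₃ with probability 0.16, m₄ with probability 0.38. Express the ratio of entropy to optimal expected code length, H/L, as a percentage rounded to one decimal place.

96.4%

Entropy H = −Σ p log₂ p ≈ 1.9282 bits.
Huffman merges: 4/25+11/50→19/50; 6/25+19/50→31/50; 19/50+31/50→1. L = 2 ≈ 2.0000.
Efficiency = H/L = 1.9282/2.0000 = 96.4%.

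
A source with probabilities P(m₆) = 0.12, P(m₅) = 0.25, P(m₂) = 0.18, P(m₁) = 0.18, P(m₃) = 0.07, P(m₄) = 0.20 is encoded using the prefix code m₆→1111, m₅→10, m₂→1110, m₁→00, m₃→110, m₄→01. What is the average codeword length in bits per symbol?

L̄ = Σ pᵢ·ℓᵢ = 0.12·4 + 0.25·2 + 0.18·4 + 0.18·2 + 0.07·3 + 0.20·2 = 2.67 bits/symbol.

2.67 bits/symbol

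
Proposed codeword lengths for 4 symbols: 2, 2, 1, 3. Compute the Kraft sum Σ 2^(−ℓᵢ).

1.125

With common denominator 2^3 = 8: Σ 2^(−ℓᵢ) = 2/8 + 2/8 + 4/8 + 1/8 = 9/8 = 1.125.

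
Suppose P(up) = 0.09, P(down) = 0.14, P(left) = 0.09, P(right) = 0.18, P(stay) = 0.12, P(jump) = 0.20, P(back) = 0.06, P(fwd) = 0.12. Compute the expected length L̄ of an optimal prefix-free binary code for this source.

2.95 bits/symbol

Repeatedly combine the two least-probable nodes; the expected code length is the sum of the merged weights.
merge 3/50 + 9/100 → 3/20
merge 9/100 + 3/25 → 21/100
merge 3/25 + 7/50 → 13/50
merge 3/20 + 9/50 → 33/100
merge 1/5 + 21/100 → 41/100
merge 13/50 + 33/100 → 59/100
merge 41/100 + 59/100 → 1
L = 3/20 + 21/100 + 13/50 + 33/100 + 41/100 + 59/100 + 1 = 59/20 = 2.95 bits/symbol.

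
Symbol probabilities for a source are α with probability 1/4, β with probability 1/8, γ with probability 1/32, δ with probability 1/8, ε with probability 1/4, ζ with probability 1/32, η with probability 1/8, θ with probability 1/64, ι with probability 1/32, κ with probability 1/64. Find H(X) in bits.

2.78125 bits

Each probability is a power of 1/2, so log₂(1/p) is an integer.
H = Σ p·log₂(1/p) = 1/4·2 + 1/8·3 + 1/32·5 + 1/8·3 + 1/4·2 + 1/32·5 + 1/8·3 + 1/64·6 + 1/32·5 + 1/64·6 = 2.78125 bits.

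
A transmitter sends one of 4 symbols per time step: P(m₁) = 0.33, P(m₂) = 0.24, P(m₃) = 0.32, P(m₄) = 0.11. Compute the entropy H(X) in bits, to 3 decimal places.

H = −Σ pᵢ log₂ pᵢ.
−0.33·log₂(0.33) = 0.5278
−0.24·log₂(0.24) = 0.4941
−0.32·log₂(0.32) = 0.5260
−0.11·log₂(0.11) = 0.3503
Sum ≈ 1.8983 → 1.898 bits.

1.898 bits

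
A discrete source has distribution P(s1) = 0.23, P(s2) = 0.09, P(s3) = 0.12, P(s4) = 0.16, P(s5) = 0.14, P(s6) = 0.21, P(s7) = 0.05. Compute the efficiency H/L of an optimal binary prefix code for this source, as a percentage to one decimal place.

Entropy H = −Σ p log₂ p ≈ 2.6764 bits.
Huffman merges: 1/20+9/100→7/50; 3/25+7/50→13/50; 7/50+4/25→3/10; 21/100+23/100→11/25; 13/50+3/10→14/25; 11/25+14/25→1. L = 27/10 ≈ 2.7000.
Efficiency = H/L = 2.6764/2.7000 = 99.1%.

99.1%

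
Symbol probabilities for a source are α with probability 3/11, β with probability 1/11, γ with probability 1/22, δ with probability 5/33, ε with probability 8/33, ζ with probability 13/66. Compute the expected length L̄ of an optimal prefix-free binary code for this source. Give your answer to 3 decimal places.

Repeatedly combine the two least-probable nodes; the expected code length is the sum of the merged weights.
merge 1/22 + 1/11 → 3/22
merge 3/22 + 5/33 → 19/66
merge 13/66 + 8/33 → 29/66
merge 3/11 + 19/66 → 37/66
merge 29/66 + 37/66 → 1
L = 3/22 + 19/66 + 29/66 + 37/66 + 1 = 80/33 ≈ 2.424 bits/symbol.

2.424 bits/symbol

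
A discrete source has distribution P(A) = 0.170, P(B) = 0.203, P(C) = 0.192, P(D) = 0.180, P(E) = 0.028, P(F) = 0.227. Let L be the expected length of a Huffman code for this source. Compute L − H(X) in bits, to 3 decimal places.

0.136 bits

Entropy H = −Σ p log₂ p ≈ 2.4340 bits.
Huffman merges: 7/250+17/100→99/500; 9/50+24/125→93/250; 99/500+203/1000→401/1000; 227/1000+93/250→599/1000; 401/1000+599/1000→1. L = 257/100 ≈ 2.5700.
L − H = 2.5700 − 2.4340 = 0.136 bits.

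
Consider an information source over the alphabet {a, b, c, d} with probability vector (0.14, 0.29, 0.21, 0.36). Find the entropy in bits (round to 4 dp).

1.9185 bits

H = −Σ pᵢ log₂ pᵢ.
−0.14·log₂(0.14) = 0.3971
−0.29·log₂(0.29) = 0.5179
−0.21·log₂(0.21) = 0.4728
−0.36·log₂(0.36) = 0.5306
Sum ≈ 1.9185 → 1.9185 bits.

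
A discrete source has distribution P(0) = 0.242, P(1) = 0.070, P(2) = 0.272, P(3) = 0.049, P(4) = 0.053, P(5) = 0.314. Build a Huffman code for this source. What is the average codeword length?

Repeatedly combine the two least-probable nodes; the expected code length is the sum of the merged weights.
merge 49/1000 + 53/1000 → 51/500
merge 7/100 + 51/500 → 43/250
merge 43/250 + 121/500 → 207/500
merge 34/125 + 157/500 → 293/500
merge 207/500 + 293/500 → 1
L = 51/500 + 43/250 + 207/500 + 293/500 + 1 = 1137/500 = 2.274 bits/symbol.

2.274 bits/symbol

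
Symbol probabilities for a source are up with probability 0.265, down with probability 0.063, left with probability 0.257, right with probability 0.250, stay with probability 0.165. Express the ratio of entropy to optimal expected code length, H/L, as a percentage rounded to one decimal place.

98.4%

Entropy H = −Σ p log₂ p ≈ 2.1917 bits.
Huffman merges: 63/1000+33/200→57/250; 57/250+1/4→239/500; 257/1000+53/200→261/500; 239/500+261/500→1. L = 557/250 ≈ 2.2280.
Efficiency = H/L = 2.1917/2.2280 = 98.4%.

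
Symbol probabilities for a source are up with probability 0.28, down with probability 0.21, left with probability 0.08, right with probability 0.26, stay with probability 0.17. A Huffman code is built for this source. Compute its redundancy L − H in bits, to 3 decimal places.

0.032 bits

Entropy H = −Σ p log₂ p ≈ 2.2184 bits.
Huffman merges: 2/25+17/100→1/4; 21/100+1/4→23/50; 13/50+7/25→27/50; 23/50+27/50→1. L = 9/4 ≈ 2.2500.
L − H = 2.2500 − 2.2184 = 0.032 bits.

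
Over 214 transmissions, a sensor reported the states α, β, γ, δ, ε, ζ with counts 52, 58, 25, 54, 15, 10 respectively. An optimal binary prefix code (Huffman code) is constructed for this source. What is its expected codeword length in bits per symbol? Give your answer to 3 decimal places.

Probabilities are the counts divided by 214.
Repeatedly combine the two least-probable nodes; the expected code length is the sum of the merged weights.
merge 5/107 + 15/214 → 25/214
merge 25/214 + 25/214 → 25/107
merge 25/107 + 26/107 → 51/107
merge 27/107 + 29/107 → 56/107
merge 51/107 + 56/107 → 1
L = 25/214 + 25/107 + 51/107 + 56/107 + 1 = 503/214 ≈ 2.350 bits/symbol.

2.350 bits/symbol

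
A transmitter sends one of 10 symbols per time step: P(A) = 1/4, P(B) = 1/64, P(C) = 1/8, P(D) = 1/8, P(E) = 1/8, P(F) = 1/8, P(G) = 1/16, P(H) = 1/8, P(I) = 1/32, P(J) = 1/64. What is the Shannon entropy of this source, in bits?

Each probability is a power of 1/2, so log₂(1/p) is an integer.
H = Σ p·log₂(1/p) = 1/4·2 + 1/64·6 + 1/8·3 + 1/8·3 + 1/8·3 + 1/8·3 + 1/16·4 + 1/8·3 + 1/32·5 + 1/64·6 = 2.96875 bits.

2.96875 bits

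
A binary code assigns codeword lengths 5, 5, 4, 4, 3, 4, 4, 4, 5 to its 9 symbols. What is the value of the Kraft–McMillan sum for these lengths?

With common denominator 2^5 = 32: Σ 2^(−ℓᵢ) = 1/32 + 1/32 + 2/32 + 2/32 + 4/32 + 2/32 + 2/32 + 2/32 + 1/32 = 17/32 = 0.53125.

0.53125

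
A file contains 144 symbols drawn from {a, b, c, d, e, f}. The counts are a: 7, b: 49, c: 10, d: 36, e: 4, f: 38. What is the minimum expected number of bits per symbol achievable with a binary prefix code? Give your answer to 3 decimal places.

2.222 bits/symbol

Probabilities are the counts divided by 144.
Repeatedly combine the two least-probable nodes; the expected code length is the sum of the merged weights.
merge 1/36 + 7/144 → 11/144
merge 5/72 + 11/144 → 7/48
merge 7/48 + 1/4 → 19/48
merge 19/72 + 49/144 → 29/48
merge 19/48 + 29/48 → 1
L = 11/144 + 7/48 + 19/48 + 29/48 + 1 = 20/9 ≈ 2.222 bits/symbol.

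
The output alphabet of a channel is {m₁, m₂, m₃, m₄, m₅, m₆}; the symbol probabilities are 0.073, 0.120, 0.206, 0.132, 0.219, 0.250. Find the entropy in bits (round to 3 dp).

2.478 bits

H = −Σ pᵢ log₂ pᵢ.
−0.073·log₂(0.073) = 0.2756
−0.120·log₂(0.120) = 0.3671
−0.206·log₂(0.206) = 0.4695
−0.132·log₂(0.132) = 0.3856
−0.219·log₂(0.219) = 0.4798
−0.250·log₂(0.250) = 0.5000
Sum ≈ 2.4777 → 2.478 bits.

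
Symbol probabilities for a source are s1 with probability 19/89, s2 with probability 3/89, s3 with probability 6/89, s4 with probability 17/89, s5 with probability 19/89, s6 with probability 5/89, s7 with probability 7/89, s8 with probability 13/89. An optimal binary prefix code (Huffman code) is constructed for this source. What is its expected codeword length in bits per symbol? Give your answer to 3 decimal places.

Repeatedly combine the two least-probable nodes; the expected code length is the sum of the merged weights.
merge 3/89 + 5/89 → 8/89
merge 6/89 + 7/89 → 13/89
merge 8/89 + 13/89 → 21/89
merge 13/89 + 17/89 → 30/89
merge 19/89 + 19/89 → 38/89
merge 21/89 + 30/89 → 51/89
merge 38/89 + 51/89 → 1
L = 8/89 + 13/89 + 21/89 + 30/89 + 38/89 + 51/89 + 1 = 250/89 ≈ 2.809 bits/symbol.

2.809 bits/symbol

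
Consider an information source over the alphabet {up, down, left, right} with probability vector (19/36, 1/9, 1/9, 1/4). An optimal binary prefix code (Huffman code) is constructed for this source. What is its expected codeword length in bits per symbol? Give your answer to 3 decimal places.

Repeatedly combine the two least-probable nodes; the expected code length is the sum of the merged weights.
merge 1/9 + 1/9 → 2/9
merge 2/9 + 1/4 → 17/36
merge 17/36 + 19/36 → 1
L = 2/9 + 17/36 + 1 = 61/36 ≈ 1.694 bits/symbol.

1.694 bits/symbol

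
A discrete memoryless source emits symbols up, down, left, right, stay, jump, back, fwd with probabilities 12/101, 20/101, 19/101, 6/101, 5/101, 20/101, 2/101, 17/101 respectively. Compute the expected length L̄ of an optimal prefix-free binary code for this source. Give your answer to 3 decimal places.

2.802 bits/symbol

Repeatedly combine the two least-probable nodes; the expected code length is the sum of the merged weights.
merge 2/101 + 5/101 → 7/101
merge 6/101 + 7/101 → 13/101
merge 12/101 + 13/101 → 25/101
merge 17/101 + 19/101 → 36/101
merge 20/101 + 20/101 → 40/101
merge 25/101 + 36/101 → 61/101
merge 40/101 + 61/101 → 1
L = 7/101 + 13/101 + 25/101 + 36/101 + 40/101 + 61/101 + 1 = 283/101 ≈ 2.802 bits/symbol.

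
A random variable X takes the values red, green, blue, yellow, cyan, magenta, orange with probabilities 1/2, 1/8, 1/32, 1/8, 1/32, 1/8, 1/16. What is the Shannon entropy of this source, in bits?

Each probability is a power of 1/2, so log₂(1/p) is an integer.
H = Σ p·log₂(1/p) = 1/2·1 + 1/8·3 + 1/32·5 + 1/8·3 + 1/32·5 + 1/8·3 + 1/16·4 = 2.1875 bits.

2.1875 bits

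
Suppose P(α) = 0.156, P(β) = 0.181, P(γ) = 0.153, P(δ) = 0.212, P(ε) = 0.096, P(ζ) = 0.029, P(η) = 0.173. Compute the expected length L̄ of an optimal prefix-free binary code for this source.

Repeatedly combine the two least-probable nodes; the expected code length is the sum of the merged weights.
merge 29/1000 + 12/125 → 1/8
merge 1/8 + 153/1000 → 139/500
merge 39/250 + 173/1000 → 329/1000
merge 181/1000 + 53/250 → 393/1000
merge 139/500 + 329/1000 → 607/1000
merge 393/1000 + 607/1000 → 1
L = 1/8 + 139/500 + 329/1000 + 393/1000 + 607/1000 + 1 = 683/250 = 2.732 bits/symbol.

2.732 bits/symbol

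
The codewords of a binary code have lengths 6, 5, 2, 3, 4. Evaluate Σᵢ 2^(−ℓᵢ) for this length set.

0.484375

With common denominator 2^6 = 64: Σ 2^(−ℓᵢ) = 1/64 + 2/64 + 16/64 + 8/64 + 4/64 = 31/64 = 0.484375.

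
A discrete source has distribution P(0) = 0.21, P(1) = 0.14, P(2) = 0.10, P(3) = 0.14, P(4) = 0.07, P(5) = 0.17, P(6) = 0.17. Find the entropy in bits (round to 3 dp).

2.737 bits

H = −Σ pᵢ log₂ pᵢ.
−0.21·log₂(0.21) = 0.4728
−0.14·log₂(0.14) = 0.3971
−0.10·log₂(0.10) = 0.3322
−0.14·log₂(0.14) = 0.3971
−0.07·log₂(0.07) = 0.2686
−0.17·log₂(0.17) = 0.4346
−0.17·log₂(0.17) = 0.4346
Sum ≈ 2.7370 → 2.737 bits.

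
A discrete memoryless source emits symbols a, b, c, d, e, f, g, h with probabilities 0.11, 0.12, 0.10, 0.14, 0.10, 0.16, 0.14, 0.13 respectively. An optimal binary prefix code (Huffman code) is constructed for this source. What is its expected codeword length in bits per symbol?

3 bits/symbol

Repeatedly combine the two least-probable nodes; the expected code length is the sum of the merged weights.
merge 1/10 + 1/10 → 1/5
merge 11/100 + 3/25 → 23/100
merge 13/100 + 7/50 → 27/100
merge 7/50 + 4/25 → 3/10
merge 1/5 + 23/100 → 43/100
merge 27/100 + 3/10 → 57/100
merge 43/100 + 57/100 → 1
L = 1/5 + 23/100 + 27/100 + 3/10 + 43/100 + 57/100 + 1 = 3 bits/symbol.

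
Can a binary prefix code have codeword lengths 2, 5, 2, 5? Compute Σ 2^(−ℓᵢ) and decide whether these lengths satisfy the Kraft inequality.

0.5625; yes

With common denominator 2^5 = 32: Σ 2^(−ℓᵢ) = 8/32 + 1/32 + 8/32 + 1/32 = 18/32 = 0.5625.
Kraft's inequality requires Σ ≤ 1; here Σ = 0.5625 ≤ 1, so such a prefix code exists.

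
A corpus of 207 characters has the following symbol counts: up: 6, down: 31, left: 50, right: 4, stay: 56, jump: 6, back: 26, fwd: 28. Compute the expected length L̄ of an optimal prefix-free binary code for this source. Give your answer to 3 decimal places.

2.614 bits/symbol

Probabilities are the counts divided by 207.
Repeatedly combine the two least-probable nodes; the expected code length is the sum of the merged weights.
merge 4/207 + 2/69 → 10/207
merge 2/69 + 10/207 → 16/207
merge 16/207 + 26/207 → 14/69
merge 28/207 + 31/207 → 59/207
merge 14/69 + 50/207 → 4/9
merge 56/207 + 59/207 → 5/9
merge 4/9 + 5/9 → 1
L = 10/207 + 16/207 + 14/69 + 59/207 + 4/9 + 5/9 + 1 = 541/207 ≈ 2.614 bits/symbol.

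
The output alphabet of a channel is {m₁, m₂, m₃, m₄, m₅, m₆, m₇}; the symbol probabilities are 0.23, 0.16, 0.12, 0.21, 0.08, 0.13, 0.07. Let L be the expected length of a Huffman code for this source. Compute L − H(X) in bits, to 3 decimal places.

Entropy H = −Σ p log₂ p ≈ 2.6933 bits.
Huffman merges: 7/100+2/25→3/20; 3/25+13/100→1/4; 3/20+4/25→31/100; 21/100+23/100→11/25; 1/4+31/100→14/25; 11/25+14/25→1. L = 271/100 ≈ 2.7100.
L − H = 2.7100 − 2.6933 = 0.017 bits.

0.017 bits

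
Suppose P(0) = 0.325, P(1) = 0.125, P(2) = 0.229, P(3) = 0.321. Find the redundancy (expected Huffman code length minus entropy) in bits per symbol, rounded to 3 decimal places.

Entropy H = −Σ p log₂ p ≈ 1.9152 bits.
Huffman merges: 1/8+229/1000→177/500; 321/1000+13/40→323/500; 177/500+323/500→1. L = 2 ≈ 2.0000.
L − H = 2.0000 − 1.9152 = 0.085 bits.

0.085 bits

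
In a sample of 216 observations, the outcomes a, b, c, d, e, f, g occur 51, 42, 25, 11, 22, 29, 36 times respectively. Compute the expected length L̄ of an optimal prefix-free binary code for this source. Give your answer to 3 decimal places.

2.722 bits/symbol

Probabilities are the counts divided by 216.
Repeatedly combine the two least-probable nodes; the expected code length is the sum of the merged weights.
merge 11/216 + 11/108 → 11/72
merge 25/216 + 29/216 → 1/4
merge 11/72 + 1/6 → 23/72
merge 7/36 + 17/72 → 31/72
merge 1/4 + 23/72 → 41/72
merge 31/72 + 41/72 → 1
L = 11/72 + 1/4 + 23/72 + 31/72 + 41/72 + 1 = 49/18 ≈ 2.722 bits/symbol.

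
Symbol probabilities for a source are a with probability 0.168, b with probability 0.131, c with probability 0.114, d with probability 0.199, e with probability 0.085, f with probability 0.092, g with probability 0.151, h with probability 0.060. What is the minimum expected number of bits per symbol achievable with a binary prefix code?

Repeatedly combine the two least-probable nodes; the expected code length is the sum of the merged weights.
merge 3/50 + 17/200 → 29/200
merge 23/250 + 57/500 → 103/500
merge 131/1000 + 29/200 → 69/250
merge 151/1000 + 21/125 → 319/1000
merge 199/1000 + 103/500 → 81/200
merge 69/250 + 319/1000 → 119/200
merge 81/200 + 119/200 → 1
L = 29/200 + 103/500 + 69/250 + 319/1000 + 81/200 + 119/200 + 1 = 1473/500 = 2.946 bits/symbol.

2.946 bits/symbol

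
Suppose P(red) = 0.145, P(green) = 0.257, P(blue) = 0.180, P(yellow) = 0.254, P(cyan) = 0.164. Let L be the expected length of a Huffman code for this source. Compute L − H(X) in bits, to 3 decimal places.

0.026 bits

Entropy H = −Σ p log₂ p ≈ 2.2830 bits.
Huffman merges: 29/200+41/250→309/1000; 9/50+127/500→217/500; 257/1000+309/1000→283/500; 217/500+283/500→1. L = 2309/1000 ≈ 2.3090.
L − H = 2.3090 − 2.2830 = 0.026 bits.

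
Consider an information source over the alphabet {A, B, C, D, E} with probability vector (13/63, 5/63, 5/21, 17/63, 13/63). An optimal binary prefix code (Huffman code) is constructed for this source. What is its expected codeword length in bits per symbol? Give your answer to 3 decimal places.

2.286 bits/symbol

Repeatedly combine the two least-probable nodes; the expected code length is the sum of the merged weights.
merge 5/63 + 13/63 → 2/7
merge 13/63 + 5/21 → 4/9
merge 17/63 + 2/7 → 5/9
merge 4/9 + 5/9 → 1
L = 2/7 + 4/9 + 5/9 + 1 = 16/7 ≈ 2.286 bits/symbol.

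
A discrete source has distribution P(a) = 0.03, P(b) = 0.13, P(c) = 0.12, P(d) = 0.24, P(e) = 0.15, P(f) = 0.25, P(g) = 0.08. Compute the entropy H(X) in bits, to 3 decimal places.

H = −Σ pᵢ log₂ pᵢ.
−0.03·log₂(0.03) = 0.1518
−0.13·log₂(0.13) = 0.3826
−0.12·log₂(0.12) = 0.3671
−0.24·log₂(0.24) = 0.4941
−0.15·log₂(0.15) = 0.4105
−0.25·log₂(0.25) = 0.5000
−0.08·log₂(0.08) = 0.2915
Sum ≈ 2.5977 → 2.598 bits.

2.598 bits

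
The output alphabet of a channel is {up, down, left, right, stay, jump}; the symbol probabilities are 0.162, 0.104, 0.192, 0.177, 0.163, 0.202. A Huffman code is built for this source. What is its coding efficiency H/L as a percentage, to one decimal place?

Entropy H = −Σ p log₂ p ≈ 2.5570 bits.
Huffman merges: 13/125+81/500→133/500; 163/1000+177/1000→17/50; 24/125+101/500→197/500; 133/500+17/50→303/500; 197/500+303/500→1. L = 1303/500 ≈ 2.6060.
Efficiency = H/L = 2.5570/2.6060 = 98.1%.

98.1%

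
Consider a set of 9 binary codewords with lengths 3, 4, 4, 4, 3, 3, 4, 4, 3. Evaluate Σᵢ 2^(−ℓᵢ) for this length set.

0.8125

With common denominator 2^4 = 16: Σ 2^(−ℓᵢ) = 2/16 + 1/16 + 1/16 + 1/16 + 2/16 + 2/16 + 1/16 + 1/16 + 2/16 = 13/16 = 0.8125.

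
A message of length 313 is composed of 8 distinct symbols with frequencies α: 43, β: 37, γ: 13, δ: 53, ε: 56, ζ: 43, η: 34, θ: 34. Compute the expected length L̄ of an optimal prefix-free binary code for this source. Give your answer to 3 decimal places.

Probabilities are the counts divided by 313.
Repeatedly combine the two least-probable nodes; the expected code length is the sum of the merged weights.
merge 13/313 + 34/313 → 47/313
merge 34/313 + 37/313 → 71/313
merge 43/313 + 43/313 → 86/313
merge 47/313 + 53/313 → 100/313
merge 56/313 + 71/313 → 127/313
merge 86/313 + 100/313 → 186/313
merge 127/313 + 186/313 → 1
L = 47/313 + 71/313 + 86/313 + 100/313 + 127/313 + 186/313 + 1 = 930/313 ≈ 2.971 bits/symbol.

2.971 bits/symbol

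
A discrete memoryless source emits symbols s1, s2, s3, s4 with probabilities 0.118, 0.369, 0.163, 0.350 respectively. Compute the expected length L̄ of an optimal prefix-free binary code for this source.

Repeatedly combine the two least-probable nodes; the expected code length is the sum of the merged weights.
merge 59/500 + 163/1000 → 281/1000
merge 281/1000 + 7/20 → 631/1000
merge 369/1000 + 631/1000 → 1
L = 281/1000 + 631/1000 + 1 = 239/125 = 1.912 bits/symbol.

1.912 bits/symbol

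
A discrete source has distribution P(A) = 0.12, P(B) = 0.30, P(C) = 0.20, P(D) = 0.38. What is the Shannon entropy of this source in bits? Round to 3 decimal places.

H = −Σ pᵢ log₂ pᵢ.
−0.12·log₂(0.12) = 0.3671
−0.30·log₂(0.30) = 0.5211
−0.20·log₂(0.20) = 0.4644
−0.38·log₂(0.38) = 0.5305
Sum ≈ 1.8830 → 1.883 bits.

1.883 bits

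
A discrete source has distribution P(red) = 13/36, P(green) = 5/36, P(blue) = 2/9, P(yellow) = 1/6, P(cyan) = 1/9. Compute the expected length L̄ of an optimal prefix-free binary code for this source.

2.25 bits/symbol

Repeatedly combine the two least-probable nodes; the expected code length is the sum of the merged weights.
merge 1/9 + 5/36 → 1/4
merge 1/6 + 2/9 → 7/18
merge 1/4 + 13/36 → 11/18
merge 7/18 + 11/18 → 1
L = 1/4 + 7/18 + 11/18 + 1 = 9/4 = 2.25 bits/symbol.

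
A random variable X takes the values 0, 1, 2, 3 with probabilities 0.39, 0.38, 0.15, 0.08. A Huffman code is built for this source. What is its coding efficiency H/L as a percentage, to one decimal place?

Entropy H = −Σ p log₂ p ≈ 1.7623 bits.
Huffman merges: 2/25+3/20→23/100; 23/100+19/50→61/100; 39/100+61/100→1. L = 46/25 ≈ 1.8400.
Efficiency = H/L = 1.7623/1.8400 = 95.8%.

95.8%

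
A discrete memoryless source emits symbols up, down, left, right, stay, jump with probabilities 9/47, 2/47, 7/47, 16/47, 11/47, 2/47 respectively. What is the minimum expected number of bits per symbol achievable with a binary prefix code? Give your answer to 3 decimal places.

Repeatedly combine the two least-probable nodes; the expected code length is the sum of the merged weights.
merge 2/47 + 2/47 → 4/47
merge 4/47 + 7/47 → 11/47
merge 9/47 + 11/47 → 20/47
merge 11/47 + 16/47 → 27/47
merge 20/47 + 27/47 → 1
L = 4/47 + 11/47 + 20/47 + 27/47 + 1 = 109/47 ≈ 2.319 bits/symbol.

2.319 bits/symbol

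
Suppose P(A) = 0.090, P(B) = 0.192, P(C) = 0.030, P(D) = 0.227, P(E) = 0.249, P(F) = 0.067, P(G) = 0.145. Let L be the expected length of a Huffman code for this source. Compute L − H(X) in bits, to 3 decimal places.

0.044 bits

Entropy H = −Σ p log₂ p ≈ 2.5718 bits.
Huffman merges: 3/100+67/1000→97/1000; 9/100+97/1000→187/1000; 29/200+187/1000→83/250; 24/125+227/1000→419/1000; 249/1000+83/250→581/1000; 419/1000+581/1000→1. L = 327/125 ≈ 2.6160.
L − H = 2.6160 − 2.5718 = 0.044 bits.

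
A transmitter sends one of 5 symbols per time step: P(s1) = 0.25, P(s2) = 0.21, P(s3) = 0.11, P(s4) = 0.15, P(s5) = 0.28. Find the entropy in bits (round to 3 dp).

2.248 bits

H = −Σ pᵢ log₂ pᵢ.
−0.25·log₂(0.25) = 0.5000
−0.21·log₂(0.21) = 0.4728
−0.11·log₂(0.11) = 0.3503
−0.15·log₂(0.15) = 0.4105
−0.28·log₂(0.28) = 0.5142
Sum ≈ 2.2479 → 2.248 bits.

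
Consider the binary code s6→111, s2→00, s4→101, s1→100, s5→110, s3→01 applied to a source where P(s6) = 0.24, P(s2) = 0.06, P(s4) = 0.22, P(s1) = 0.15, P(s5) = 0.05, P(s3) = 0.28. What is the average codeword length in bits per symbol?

L̄ = Σ pᵢ·ℓᵢ = 0.24·3 + 0.06·2 + 0.22·3 + 0.15·3 + 0.05·3 + 0.28·2 = 2.66 bits/symbol.

2.66 bits/symbol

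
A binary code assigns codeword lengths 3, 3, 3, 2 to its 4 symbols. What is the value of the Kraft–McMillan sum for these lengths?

0.625

With common denominator 2^3 = 8: Σ 2^(−ℓᵢ) = 1/8 + 1/8 + 1/8 + 2/8 = 5/8 = 0.625.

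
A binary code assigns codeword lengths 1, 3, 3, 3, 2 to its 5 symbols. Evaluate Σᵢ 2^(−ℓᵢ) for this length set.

With common denominator 2^3 = 8: Σ 2^(−ℓᵢ) = 4/8 + 1/8 + 1/8 + 1/8 + 2/8 = 9/8 = 1.125.

1.125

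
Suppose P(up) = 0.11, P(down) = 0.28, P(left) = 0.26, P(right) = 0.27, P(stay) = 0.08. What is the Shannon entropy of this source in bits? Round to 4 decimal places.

H = −Σ pᵢ log₂ pᵢ.
−0.11·log₂(0.11) = 0.3503
−0.28·log₂(0.28) = 0.5142
−0.26·log₂(0.26) = 0.5053
−0.27·log₂(0.27) = 0.5100
−0.08·log₂(0.08) = 0.2915
Sum ≈ 2.1713 → 2.1713 bits.

2.1713 bits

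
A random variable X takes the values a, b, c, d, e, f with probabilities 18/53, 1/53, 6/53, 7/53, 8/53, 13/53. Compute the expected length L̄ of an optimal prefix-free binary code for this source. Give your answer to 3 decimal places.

2.396 bits/symbol

Repeatedly combine the two least-probable nodes; the expected code length is the sum of the merged weights.
merge 1/53 + 6/53 → 7/53
merge 7/53 + 7/53 → 14/53
merge 8/53 + 13/53 → 21/53
merge 14/53 + 18/53 → 32/53
merge 21/53 + 32/53 → 1
L = 7/53 + 14/53 + 21/53 + 32/53 + 1 = 127/53 ≈ 2.396 bits/symbol.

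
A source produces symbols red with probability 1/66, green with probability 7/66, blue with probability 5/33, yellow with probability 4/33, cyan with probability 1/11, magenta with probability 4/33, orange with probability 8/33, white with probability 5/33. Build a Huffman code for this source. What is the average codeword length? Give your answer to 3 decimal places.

2.864 bits/symbol

Repeatedly combine the two least-probable nodes; the expected code length is the sum of the merged weights.
merge 1/66 + 1/11 → 7/66
merge 7/66 + 7/66 → 7/33
merge 4/33 + 4/33 → 8/33
merge 5/33 + 5/33 → 10/33
merge 7/33 + 8/33 → 5/11
merge 8/33 + 10/33 → 6/11
merge 5/11 + 6/11 → 1
L = 7/66 + 7/33 + 8/33 + 10/33 + 5/11 + 6/11 + 1 = 63/22 ≈ 2.864 bits/symbol.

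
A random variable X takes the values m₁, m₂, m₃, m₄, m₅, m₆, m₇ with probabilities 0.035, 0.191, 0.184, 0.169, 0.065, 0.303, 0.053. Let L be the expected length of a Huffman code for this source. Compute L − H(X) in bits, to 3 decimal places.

Entropy H = −Σ p log₂ p ≈ 2.5112 bits.
Huffman merges: 7/200+53/1000→11/125; 13/200+11/125→153/1000; 153/1000+169/1000→161/500; 23/125+191/1000→3/8; 303/1000+161/500→5/8; 3/8+5/8→1. L = 2563/1000 ≈ 2.5630.
L − H = 2.5630 − 2.5112 = 0.052 bits.

0.052 bits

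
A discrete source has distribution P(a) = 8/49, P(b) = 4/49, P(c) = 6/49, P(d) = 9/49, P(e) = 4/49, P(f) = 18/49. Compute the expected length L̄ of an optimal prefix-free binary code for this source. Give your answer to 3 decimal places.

Repeatedly combine the two least-probable nodes; the expected code length is the sum of the merged weights.
merge 4/49 + 4/49 → 8/49
merge 6/49 + 8/49 → 2/7
merge 8/49 + 9/49 → 17/49
merge 2/7 + 17/49 → 31/49
merge 18/49 + 31/49 → 1
L = 8/49 + 2/7 + 17/49 + 31/49 + 1 = 17/7 ≈ 2.429 bits/symbol.

2.429 bits/symbol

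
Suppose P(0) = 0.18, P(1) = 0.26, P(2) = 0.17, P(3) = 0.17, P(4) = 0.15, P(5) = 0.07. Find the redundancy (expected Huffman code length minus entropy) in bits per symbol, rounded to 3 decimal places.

Entropy H = −Σ p log₂ p ≈ 2.4989 bits.
Huffman merges: 7/100+3/20→11/50; 17/100+17/100→17/50; 9/50+11/50→2/5; 13/50+17/50→3/5; 2/5+3/5→1. L = 64/25 ≈ 2.5600.
L − H = 2.5600 − 2.4989 = 0.061 bits.

0.061 bits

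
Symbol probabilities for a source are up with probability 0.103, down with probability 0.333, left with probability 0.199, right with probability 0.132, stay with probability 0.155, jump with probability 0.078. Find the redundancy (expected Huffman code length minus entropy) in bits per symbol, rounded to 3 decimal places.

0.049 bits

Entropy H = −Σ p log₂ p ≈ 2.4191 bits.
Huffman merges: 39/500+103/1000→181/1000; 33/250+31/200→287/1000; 181/1000+199/1000→19/50; 287/1000+333/1000→31/50; 19/50+31/50→1. L = 617/250 ≈ 2.4680.
L − H = 2.4680 − 2.4191 = 0.049 bits.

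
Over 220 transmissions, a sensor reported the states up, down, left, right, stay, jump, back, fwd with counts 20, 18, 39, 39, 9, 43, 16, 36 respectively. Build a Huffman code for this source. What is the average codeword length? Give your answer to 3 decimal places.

Probabilities are the counts divided by 220.
Repeatedly combine the two least-probable nodes; the expected code length is the sum of the merged weights.
merge 9/220 + 4/55 → 5/44
merge 9/110 + 1/11 → 19/110
merge 5/44 + 9/55 → 61/220
merge 19/110 + 39/220 → 7/20
merge 39/220 + 43/220 → 41/110
merge 61/220 + 7/20 → 69/110
merge 41/110 + 69/110 → 1
L = 5/44 + 19/110 + 61/220 + 7/20 + 41/110 + 69/110 + 1 = 641/220 ≈ 2.914 bits/symbol.

2.914 bits/symbol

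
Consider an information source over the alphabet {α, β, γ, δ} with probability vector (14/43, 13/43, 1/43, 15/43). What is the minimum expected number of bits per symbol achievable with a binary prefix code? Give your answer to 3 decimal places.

Repeatedly combine the two least-probable nodes; the expected code length is the sum of the merged weights.
merge 1/43 + 13/43 → 14/43
merge 14/43 + 14/43 → 28/43
merge 15/43 + 28/43 → 1
L = 14/43 + 28/43 + 1 = 85/43 ≈ 1.977 bits/symbol.

1.977 bits/symbol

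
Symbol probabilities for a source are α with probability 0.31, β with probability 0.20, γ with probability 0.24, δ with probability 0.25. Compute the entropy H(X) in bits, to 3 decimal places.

1.982 bits

H = −Σ pᵢ log₂ pᵢ.
−0.31·log₂(0.31) = 0.5238
−0.20·log₂(0.20) = 0.4644
−0.24·log₂(0.24) = 0.4941
−0.25·log₂(0.25) = 0.5000
Sum ≈ 1.9823 → 1.982 bits.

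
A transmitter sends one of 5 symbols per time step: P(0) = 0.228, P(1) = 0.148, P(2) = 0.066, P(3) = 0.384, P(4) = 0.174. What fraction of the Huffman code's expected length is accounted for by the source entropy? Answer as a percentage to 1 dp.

Entropy H = −Σ p log₂ p ≈ 2.1223 bits.
Huffman merges: 33/500+37/250→107/500; 87/500+107/500→97/250; 57/250+48/125→153/250; 97/250+153/250→1. L = 1107/500 ≈ 2.2140.
Efficiency = H/L = 2.1223/2.2140 = 95.9%.

95.9%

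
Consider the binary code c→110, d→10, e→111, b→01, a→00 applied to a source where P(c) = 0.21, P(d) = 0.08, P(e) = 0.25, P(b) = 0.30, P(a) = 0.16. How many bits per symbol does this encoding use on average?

L̄ = Σ pᵢ·ℓᵢ = 0.21·3 + 0.08·2 + 0.25·3 + 0.30·2 + 0.16·2 = 2.46 bits/symbol.

2.46 bits/symbol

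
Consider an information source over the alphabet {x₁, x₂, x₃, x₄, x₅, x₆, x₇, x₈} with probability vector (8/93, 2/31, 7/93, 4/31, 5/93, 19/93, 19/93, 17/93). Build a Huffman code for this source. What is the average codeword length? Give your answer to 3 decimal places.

2.871 bits/symbol

Repeatedly combine the two least-probable nodes; the expected code length is the sum of the merged weights.
merge 5/93 + 2/31 → 11/93
merge 7/93 + 8/93 → 5/31
merge 11/93 + 4/31 → 23/93
merge 5/31 + 17/93 → 32/93
merge 19/93 + 19/93 → 38/93
merge 23/93 + 32/93 → 55/93
merge 38/93 + 55/93 → 1
L = 11/93 + 5/31 + 23/93 + 32/93 + 38/93 + 55/93 + 1 = 89/31 ≈ 2.871 bits/symbol.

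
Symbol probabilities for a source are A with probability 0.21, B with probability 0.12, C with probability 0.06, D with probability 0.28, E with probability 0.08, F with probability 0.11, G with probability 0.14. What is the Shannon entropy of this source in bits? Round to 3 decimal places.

H = −Σ pᵢ log₂ pᵢ.
−0.21·log₂(0.21) = 0.4728
−0.12·log₂(0.12) = 0.3671
−0.06·log₂(0.06) = 0.2435
−0.28·log₂(0.28) = 0.5142
−0.08·log₂(0.08) = 0.2915
−0.11·log₂(0.11) = 0.3503
−0.14·log₂(0.14) = 0.3971
Sum ≈ 2.6365 → 2.637 bits.

2.637 bits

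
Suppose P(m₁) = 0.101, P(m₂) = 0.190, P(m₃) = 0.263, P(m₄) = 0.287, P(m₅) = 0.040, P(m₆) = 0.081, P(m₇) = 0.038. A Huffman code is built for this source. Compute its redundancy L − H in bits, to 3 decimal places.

0.025 bits

Entropy H = −Σ p log₂ p ≈ 2.4716 bits.
Huffman merges: 19/500+1/25→39/500; 39/500+81/1000→159/1000; 101/1000+159/1000→13/50; 19/100+13/50→9/20; 263/1000+287/1000→11/20; 9/20+11/20→1. L = 2497/1000 ≈ 2.4970.
L − H = 2.4970 − 2.4716 = 0.025 bits.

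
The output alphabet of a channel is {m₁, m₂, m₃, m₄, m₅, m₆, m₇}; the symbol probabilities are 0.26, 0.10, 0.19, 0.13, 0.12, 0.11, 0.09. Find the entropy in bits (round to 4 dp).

H = −Σ pᵢ log₂ pᵢ.
−0.26·log₂(0.26) = 0.5053
−0.10·log₂(0.10) = 0.3322
−0.19·log₂(0.19) = 0.4552
−0.13·log₂(0.13) = 0.3826
−0.12·log₂(0.12) = 0.3671
−0.11·log₂(0.11) = 0.3503
−0.09·log₂(0.09) = 0.3127
Sum ≈ 2.7054 → 2.7054 bits.

2.7054 bits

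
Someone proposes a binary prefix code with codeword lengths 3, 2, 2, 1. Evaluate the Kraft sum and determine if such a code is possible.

With common denominator 2^3 = 8: Σ 2^(−ℓᵢ) = 1/8 + 2/8 + 2/8 + 4/8 = 9/8 = 1.125.
Kraft's inequality requires Σ ≤ 1; here Σ = 1.125 > 1, so no such prefix code exists.

1.125; no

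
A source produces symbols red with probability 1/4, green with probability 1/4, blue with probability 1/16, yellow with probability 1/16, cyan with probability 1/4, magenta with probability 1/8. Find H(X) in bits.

Each probability is a power of 1/2, so log₂(1/p) is an integer.
H = Σ p·log₂(1/p) = 1/4·2 + 1/4·2 + 1/16·4 + 1/16·4 + 1/4·2 + 1/8·3 = 2.375 bits.

2.375 bits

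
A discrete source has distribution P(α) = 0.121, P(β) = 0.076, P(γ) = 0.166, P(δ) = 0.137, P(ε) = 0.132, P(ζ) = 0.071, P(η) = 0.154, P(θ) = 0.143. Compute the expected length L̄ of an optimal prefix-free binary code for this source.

Repeatedly combine the two least-probable nodes; the expected code length is the sum of the merged weights.
merge 71/1000 + 19/250 → 147/1000
merge 121/1000 + 33/250 → 253/1000
merge 137/1000 + 143/1000 → 7/25
merge 147/1000 + 77/500 → 301/1000
merge 83/500 + 253/1000 → 419/1000
merge 7/25 + 301/1000 → 581/1000
merge 419/1000 + 581/1000 → 1
L = 147/1000 + 253/1000 + 7/25 + 301/1000 + 419/1000 + 581/1000 + 1 = 2981/1000 = 2.981 bits/symbol.

2.981 bits/symbol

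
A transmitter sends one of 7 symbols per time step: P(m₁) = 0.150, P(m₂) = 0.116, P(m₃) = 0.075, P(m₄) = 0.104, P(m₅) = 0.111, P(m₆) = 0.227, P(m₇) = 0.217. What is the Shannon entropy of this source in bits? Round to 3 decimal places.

2.707 bits

H = −Σ pᵢ log₂ pᵢ.
−0.150·log₂(0.150) = 0.4105
−0.116·log₂(0.116) = 0.3605
−0.075·log₂(0.075) = 0.2803
−0.104·log₂(0.104) = 0.3396
−0.111·log₂(0.111) = 0.3520
−0.227·log₂(0.227) = 0.4856
−0.217·log₂(0.217) = 0.4783
Sum ≈ 2.7069 → 2.707 bits.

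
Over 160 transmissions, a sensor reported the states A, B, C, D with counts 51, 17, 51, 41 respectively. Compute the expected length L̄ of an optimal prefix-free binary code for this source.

Probabilities are the counts divided by 160.
Repeatedly combine the two least-probable nodes; the expected code length is the sum of the merged weights.
merge 17/160 + 41/160 → 29/80
merge 51/160 + 51/160 → 51/80
merge 29/80 + 51/80 → 1
L = 29/80 + 51/80 + 1 = 2 bits/symbol.

2 bits/symbol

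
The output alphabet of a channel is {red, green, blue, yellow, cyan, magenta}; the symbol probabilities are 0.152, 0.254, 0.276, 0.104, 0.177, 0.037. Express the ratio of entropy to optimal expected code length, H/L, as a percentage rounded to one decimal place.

98.0%

Entropy H = −Σ p log₂ p ≈ 2.3857 bits.
Huffman merges: 37/1000+13/125→141/1000; 141/1000+19/125→293/1000; 177/1000+127/500→431/1000; 69/250+293/1000→569/1000; 431/1000+569/1000→1. L = 1217/500 ≈ 2.4340.
Efficiency = H/L = 2.3857/2.4340 = 98.0%.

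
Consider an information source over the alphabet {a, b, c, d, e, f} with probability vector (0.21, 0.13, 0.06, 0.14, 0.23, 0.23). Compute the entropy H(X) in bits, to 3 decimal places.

2.471 bits

H = −Σ pᵢ log₂ pᵢ.
−0.21·log₂(0.21) = 0.4728
−0.13·log₂(0.13) = 0.3826
−0.06·log₂(0.06) = 0.2435
−0.14·log₂(0.14) = 0.3971
−0.23·log₂(0.23) = 0.4877
−0.23·log₂(0.23) = 0.4877
Sum ≈ 2.4714 → 2.471 bits.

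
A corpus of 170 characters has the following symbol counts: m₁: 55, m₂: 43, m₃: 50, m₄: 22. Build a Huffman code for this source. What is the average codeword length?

2 bits/symbol

Probabilities are the counts divided by 170.
Repeatedly combine the two least-probable nodes; the expected code length is the sum of the merged weights.
merge 11/85 + 43/170 → 13/34
merge 5/17 + 11/34 → 21/34
merge 13/34 + 21/34 → 1
L = 13/34 + 21/34 + 1 = 2 bits/symbol.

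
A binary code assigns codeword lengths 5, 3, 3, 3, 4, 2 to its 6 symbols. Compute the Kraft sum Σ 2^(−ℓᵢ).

With common denominator 2^5 = 32: Σ 2^(−ℓᵢ) = 1/32 + 4/32 + 4/32 + 4/32 + 2/32 + 8/32 = 23/32 = 0.71875.

0.71875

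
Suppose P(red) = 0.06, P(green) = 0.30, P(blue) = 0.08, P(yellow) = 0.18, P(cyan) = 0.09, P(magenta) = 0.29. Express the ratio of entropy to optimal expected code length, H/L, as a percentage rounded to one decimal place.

Entropy H = −Σ p log₂ p ≈ 2.3320 bits.
Huffman merges: 3/50+2/25→7/50; 9/100+7/50→23/100; 9/50+23/100→41/100; 29/100+3/10→59/100; 41/100+59/100→1. L = 237/100 ≈ 2.3700.
Efficiency = H/L = 2.3320/2.3700 = 98.4%.

98.4%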